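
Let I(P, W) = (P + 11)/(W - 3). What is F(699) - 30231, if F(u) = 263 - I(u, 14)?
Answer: -330358/11 ≈ -30033.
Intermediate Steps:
I(P, W) = (11 + P)/(-3 + W)
F(u) = 262 - u/11 (F(u) = 263 - (11 + u)/(-3 + 14) = 263 - (11 + u)/11 = 263 - (1 + u/11) = 263 + (-1 - u/11) = 262 - u/11)
F(699) - 30231 = (262 - 1/11*699) - 30231 = (262 - 699/11) - 30231 = 2183/11 - 30231 = -330358/11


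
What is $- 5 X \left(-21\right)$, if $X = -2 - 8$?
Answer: $-1050$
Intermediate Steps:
$X = -10$ ($X = -2 - 8 = -10$)
$- 5 X \left(-21\right) = \left(-5\right) \left(-10\right) \left(-21\right) = 50 \left(-21\right) = -1050$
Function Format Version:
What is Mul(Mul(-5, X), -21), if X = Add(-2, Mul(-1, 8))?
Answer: -1050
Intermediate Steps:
X = -10 (X = Add(-2, -8) = -10)
Mul(Mul(-5, X), -21) = Mul(Mul(-5, -10), -21) = Mul(50, -21) = -1050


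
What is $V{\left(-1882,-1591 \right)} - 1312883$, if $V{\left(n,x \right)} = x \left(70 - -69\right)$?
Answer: $-1534032$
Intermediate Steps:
$V{\left(n,x \right)} = 139 x$ ($V{\left(n,x \right)} = x \left(70 + 69\right) = x 139 = 139 x$)
$V{\left(-1882,-1591 \right)} - 1312883 = 139 \left(-1591\right) - 1312883 = -221149 - 1312883 = -1534032$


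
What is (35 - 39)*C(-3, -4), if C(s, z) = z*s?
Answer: -48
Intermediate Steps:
C(s, z) = s*z
(35 - 39)*C(-3, -4) = (35 - 39)*(-3*(-4)) = -4*12 = -48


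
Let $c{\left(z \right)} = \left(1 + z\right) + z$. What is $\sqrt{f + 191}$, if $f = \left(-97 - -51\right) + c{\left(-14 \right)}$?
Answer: $\sqrt{118} \approx 10.863$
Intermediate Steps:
$c{\left(z \right)} = 1 + 2 z$
$f = -73$ ($f = \left(-97 - -51\right) + \left(1 + 2 \left(-14\right)\right) = \left(-97 + 51\right) + \left(1 - 28\right) = -46 - 27 = -73$)
$\sqrt{f + 191} = \sqrt{-73 + 191} = \sqrt{118}$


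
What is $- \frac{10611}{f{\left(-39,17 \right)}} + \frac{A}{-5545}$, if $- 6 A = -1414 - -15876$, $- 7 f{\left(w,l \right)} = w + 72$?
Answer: $\frac{411945506}{182985} \approx 2251.3$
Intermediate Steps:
$f{\left(w,l \right)} = - \frac{72}{7} - \frac{w}{7}$ ($f{\left(w,l \right)} = - \frac{w + 72}{7} = - \frac{72 + w}{7} = - \frac{72}{7} - \frac{w}{7}$)
$A = - \frac{7231}{3}$ ($A = - \frac{-1414 - -15876}{6} = - \frac{-1414 + 15876}{6} = \left(- \frac{1}{6}\right) 14462 = - \frac{7231}{3} \approx -2410.3$)
$- \frac{10611}{f{\left(-39,17 \right)}} + \frac{A}{-5545} = - \frac{10611}{- \frac{72}{7} - - \frac{39}{7}} - \frac{7231}{3 \left(-5545\right)} = - \frac{10611}{- \frac{72}{7} + \frac{39}{7}} - - \frac{7231}{16635} = - \frac{10611}{- \frac{33}{7}} + \frac{7231}{16635} = \left(-10611\right) \left(- \frac{7}{33}\right) + \frac{7231}{16635} = \frac{24759}{11} + \frac{7231}{16635} = \frac{411945506}{182985}$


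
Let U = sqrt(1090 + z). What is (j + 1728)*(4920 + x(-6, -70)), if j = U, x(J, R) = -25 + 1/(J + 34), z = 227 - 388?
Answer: 59210352/7 + 137061*sqrt(929)/28 ≈ 8.6078e+6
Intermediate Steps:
z = -161
x(J, R) = -25 + 1/(34 + J)
U = sqrt(929) (U = sqrt(1090 - 161) = sqrt(929) ≈ 30.479)
j = sqrt(929) ≈ 30.479
(j + 1728)*(4920 + x(-6, -70)) = (sqrt(929) + 1728)*(4920 + (-849 - 25*(-6))/(34 - 6)) = (1728 + sqrt(929))*(4920 + (-849 + 150)/28) = (1728 + sqrt(929))*(4920 + (1/28)*(-699)) = (1728 + sqrt(929))*(4920 - 699/28) = (1728 + sqrt(929))*(137061/28) = 59210352/7 + 137061*sqrt(929)/28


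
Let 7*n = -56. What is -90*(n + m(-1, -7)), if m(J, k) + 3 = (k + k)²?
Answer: -16650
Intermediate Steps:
m(J, k) = -3 + 4*k² (m(J, k) = -3 + (k + k)² = -3 + (2*k)² = -3 + 4*k²)
n = -8 (n = (⅐)*(-56) = -8)
-90*(n + m(-1, -7)) = -90*(-8 + (-3 + 4*(-7)²)) = -90*(-8 + (-3 + 4*49)) = -90*(-8 + (-3 + 196)) = -90*(-8 + 193) = -90*185 = -16650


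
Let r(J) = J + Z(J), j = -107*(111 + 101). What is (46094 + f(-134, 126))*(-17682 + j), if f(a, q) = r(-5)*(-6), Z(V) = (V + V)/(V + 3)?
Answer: -1860630404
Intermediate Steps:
Z(V) = 2*V/(3 + V) (Z(V) = (2*V)/(3 + V) = 2*V/(3 + V))
j = -22684 (j = -107*212 = -22684)
r(J) = J + 2*J/(3 + J)
f(a, q) = 0 (f(a, q) = -5*(5 - 5)/(3 - 5)*(-6) = -5*0/(-2)*(-6) = -5*(-1/2)*0*(-6) = 0*(-6) = 0)
(46094 + f(-134, 126))*(-17682 + j) = (46094 + 0)*(-17682 - 22684) = 46094*(-40366) = -1860630404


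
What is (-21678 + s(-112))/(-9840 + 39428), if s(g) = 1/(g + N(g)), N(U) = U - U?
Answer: -2427937/3313856 ≈ -0.73266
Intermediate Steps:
N(U) = 0
s(g) = 1/g (s(g) = 1/(g + 0) = 1/g)
(-21678 + s(-112))/(-9840 + 39428) = (-21678 + 1/(-112))/(-9840 + 39428) = (-21678 - 1/112)/29588 = -2427937/112*1/29588 = -2427937/3313856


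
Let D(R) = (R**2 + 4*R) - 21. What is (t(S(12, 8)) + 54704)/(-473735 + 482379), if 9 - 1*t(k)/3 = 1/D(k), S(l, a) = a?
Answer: 684137/108050 ≈ 6.3317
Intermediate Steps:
D(R) = -21 + R**2 + 4*R
t(k) = 27 - 3/(-21 + k**2 + 4*k)
(t(S(12, 8)) + 54704)/(-473735 + 482379) = (3*(-190 + 9*8**2 + 36*8)/(-21 + 8**2 + 4*8) + 54704)/(-473735 + 482379) = (3*(-190 + 9*64 + 288)/(-21 + 64 + 32) + 54704)/8644 = (3*(-190 + 576 + 288)/75 + 54704)*(1/8644) = (3*(1/75)*674 + 54704)*(1/8644) = (674/25 + 54704)*(1/8644) = (1368274/25)*(1/8644) = 684137/108050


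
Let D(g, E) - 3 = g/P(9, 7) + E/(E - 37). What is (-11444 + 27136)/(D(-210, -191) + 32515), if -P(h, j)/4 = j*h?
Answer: 1192592/2471495 ≈ 0.48254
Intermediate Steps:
P(h, j) = -4*h*j (P(h, j) = -4*j*h = -4*h*j)
D(g, E) = 3 - g/252 + E/(-37 + E) (D(g, E) = 3 + (g/((-4*9*7)) + E/(E - 37)) = 3 + (g/(-252) + E/(-37 + E)) = 3 + (g*(-1/252) + E/(-37 + E)) = 3 + (-g/252 + E/(-37 + E)) = 3 - g/252 + E/(-37 + E))
(-11444 + 27136)/(D(-210, -191) + 32515) = (-11444 + 27136)/((-27972 + 37*(-210) + 1008*(-191) - 1*(-191)*(-210))/(252*(-37 - 191)) + 32515) = 15692/((1/252)*(-27972 - 7770 - 192528 - 40110)/(-228) + 32515) = 15692/((1/252)*(-1/228)*(-268380) + 32515) = 15692/(355/76 + 32515) = 15692/(2471495/76) = 15692*(76/2471495) = 1192592/2471495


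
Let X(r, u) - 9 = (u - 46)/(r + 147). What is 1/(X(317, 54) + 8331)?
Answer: 58/483721 ≈ 0.00011990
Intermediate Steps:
X(r, u) = 9 + (-46 + u)/(147 + r) (X(r, u) = 9 + (u - 46)/(r + 147) = 9 + (-46 + u)/(147 + r))
1/(X(317, 54) + 8331) = 1/((1277 + 54 + 9*317)/(147 + 317) + 8331) = 1/((1277 + 54 + 2853)/464 + 8331) = 1/((1/464)*4184 + 8331) = 1/(523/58 + 8331) = 1/(483721/58) = 58/483721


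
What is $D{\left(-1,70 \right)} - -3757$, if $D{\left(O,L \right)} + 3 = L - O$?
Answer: $3825$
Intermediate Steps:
$D{\left(O,L \right)} = -3 + L - O$ ($D{\left(O,L \right)} = -3 + \left(L - O\right) = -3 + L - O$)
$D{\left(-1,70 \right)} - -3757 = \left(-3 + 70 - -1\right) - -3757 = \left(-3 + 70 + 1\right) + 3757 = 68 + 3757 = 3825$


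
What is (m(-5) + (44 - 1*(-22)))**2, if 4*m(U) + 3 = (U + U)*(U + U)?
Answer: 130321/16 ≈ 8145.1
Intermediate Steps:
m(U) = -3/4 + U**2 (m(U) = -3/4 + ((U + U)*(U + U))/4 = -3/4 + ((2*U)*(2*U))/4 = -3/4 + (4*U**2)/4 = -3/4 + U**2)
(m(-5) + (44 - 1*(-22)))**2 = ((-3/4 + (-5)**2) + (44 - 1*(-22)))**2 = ((-3/4 + 25) + (44 + 22))**2 = (97/4 + 66)**2 = (361/4)**2 = 130321/16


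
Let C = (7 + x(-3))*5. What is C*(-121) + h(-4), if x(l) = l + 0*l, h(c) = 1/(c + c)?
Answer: -19361/8 ≈ -2420.1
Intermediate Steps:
h(c) = 1/(2*c)
x(l) = l (x(l) = l + 0 = l)
C = 20 (C = (7 - 3)*5 = 4*5 = 20)
C*(-121) + h(-4) = 20*(-121) + (1/2)/(-4) = -2420 + (1/2)*(-1/4) = -2420 - 1/8 = -19361/8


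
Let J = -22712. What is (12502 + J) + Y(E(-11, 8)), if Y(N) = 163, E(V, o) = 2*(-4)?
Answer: -10047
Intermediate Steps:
E(V, o) = -8
(12502 + J) + Y(E(-11, 8)) = (12502 - 22712) + 163 = -10210 + 163 = -10047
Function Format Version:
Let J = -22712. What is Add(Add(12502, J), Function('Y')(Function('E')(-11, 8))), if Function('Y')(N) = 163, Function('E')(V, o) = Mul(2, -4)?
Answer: -10047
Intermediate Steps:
Function('E')(V, o) = -8
Add(Add(12502, J), Function('Y')(Function('E')(-11, 8))) = Add(Add(12502, -22712), 163) = Add(-10210, 163) = -10047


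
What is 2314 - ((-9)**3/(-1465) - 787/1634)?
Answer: 5539238109/2393810 ≈ 2314.0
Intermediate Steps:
2314 - ((-9)**3/(-1465) - 787/1634) = 2314 - (-729*(-1/1465) - 787*1/1634) = 2314 - (729/1465 - 787/1634) = 2314 - 1*38231/2393810 = 2314 - 38231/2393810 = 5539238109/2393810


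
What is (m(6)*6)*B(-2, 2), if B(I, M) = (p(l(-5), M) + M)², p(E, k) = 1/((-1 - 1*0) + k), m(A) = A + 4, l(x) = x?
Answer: 540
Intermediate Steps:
m(A) = 4 + A
p(E, k) = 1/(-1 + k) (p(E, k) = 1/((-1 + 0) + k) = 1/(-1 + k))
B(I, M) = (M + 1/(-1 + M))² (B(I, M) = (1/(-1 + M) + M)² = (M + 1/(-1 + M))²)
(m(6)*6)*B(-2, 2) = ((4 + 6)*6)*(2 + 1/(-1 + 2))² = (10*6)*(2 + 1/1)² = 60*(2 + 1)² = 60*3² = 60*9 = 540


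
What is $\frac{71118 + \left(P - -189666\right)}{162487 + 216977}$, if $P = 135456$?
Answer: $\frac{16510}{15811} \approx 1.0442$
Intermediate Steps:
$\frac{71118 + \left(P - -189666\right)}{162487 + 216977} = \frac{71118 + \left(135456 - -189666\right)}{162487 + 216977} = \frac{71118 + \left(135456 + 189666\right)}{379464} = \left(71118 + 325122\right) \frac{1}{379464} = 396240 \cdot \frac{1}{379464} = \frac{16510}{15811}$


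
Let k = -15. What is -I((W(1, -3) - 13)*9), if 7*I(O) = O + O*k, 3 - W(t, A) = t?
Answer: -198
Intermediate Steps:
W(t, A) = 3 - t
I(O) = -2*O (I(O) = (O + O*(-15))/7 = (O - 15*O)/7 = (-14*O)/7 = -2*O)
-I((W(1, -3) - 13)*9) = -(-2)*((3 - 1*1) - 13)*9 = -(-2)*((3 - 1) - 13)*9 = -(-2)*(2 - 13)*9 = -(-2)*(-11*9) = -(-2)*(-99) = -1*198 = -198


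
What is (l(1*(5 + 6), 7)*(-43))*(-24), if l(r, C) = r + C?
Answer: 18576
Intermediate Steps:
l(r, C) = C + r
(l(1*(5 + 6), 7)*(-43))*(-24) = ((7 + 1*(5 + 6))*(-43))*(-24) = ((7 + 1*11)*(-43))*(-24) = ((7 + 11)*(-43))*(-24) = (18*(-43))*(-24) = -774*(-24) = 18576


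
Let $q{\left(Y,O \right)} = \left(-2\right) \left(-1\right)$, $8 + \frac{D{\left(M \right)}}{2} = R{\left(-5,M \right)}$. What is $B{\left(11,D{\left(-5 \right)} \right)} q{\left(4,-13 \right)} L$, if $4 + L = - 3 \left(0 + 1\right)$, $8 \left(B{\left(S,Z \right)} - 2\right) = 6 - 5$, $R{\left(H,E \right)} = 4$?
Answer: $- \frac{119}{4} \approx -29.75$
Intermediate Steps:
$D{\left(M \right)} = -8$ ($D{\left(M \right)} = -16 + 2 \cdot 4 = -16 + 8 = -8$)
$B{\left(S,Z \right)} = \frac{17}{8}$ ($B{\left(S,Z \right)} = 2 + \frac{6 - 5}{8} = 2 + \frac{1}{8} \cdot 1 = 2 + \frac{1}{8} = \frac{17}{8}$)
$L = -7$ ($L = -4 - 3 \left(0 + 1\right) = -4 - 3 = -7$)
$q{\left(Y,O \right)} = 2$
$B{\left(11,D{\left(-5 \right)} \right)} q{\left(4,-13 \right)} L = \frac{17}{8} \cdot 2 \left(-7\right) = \frac{17}{4} \left(-7\right) = - \frac{119}{4}$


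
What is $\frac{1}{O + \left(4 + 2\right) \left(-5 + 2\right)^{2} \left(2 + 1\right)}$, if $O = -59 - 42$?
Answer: $\frac{1}{61} \approx 0.016393$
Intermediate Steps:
$O = -101$ ($O = -59 - 42 = -101$)
$\frac{1}{O + \left(4 + 2\right) \left(-5 + 2\right)^{2} \left(2 + 1\right)} = \frac{1}{-101 + \left(4 + 2\right) \left(-5 + 2\right)^{2} \left(2 + 1\right)} = \frac{1}{-101 + 6 \left(-3\right)^{2} \cdot 3} = \frac{1}{-101 + 6 \cdot 9 \cdot 3} = \frac{1}{-101 + 54 \cdot 3} = \frac{1}{-101 + 162} = \frac{1}{61}$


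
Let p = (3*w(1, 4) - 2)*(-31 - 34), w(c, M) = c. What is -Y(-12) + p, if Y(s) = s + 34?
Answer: -87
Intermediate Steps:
Y(s) = 34 + s
p = -65 (p = (3*1 - 2)*(-31 - 34) = (3 - 2)*(-65) = 1*(-65) = -65)
-Y(-12) + p = -(34 - 12) - 65 = -1*22 - 65 = -22 - 65 = -87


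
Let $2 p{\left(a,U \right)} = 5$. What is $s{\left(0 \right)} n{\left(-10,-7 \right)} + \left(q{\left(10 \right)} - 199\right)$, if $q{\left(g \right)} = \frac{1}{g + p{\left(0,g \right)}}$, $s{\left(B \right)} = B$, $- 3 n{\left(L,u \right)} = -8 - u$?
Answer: $- \frac{4973}{25} \approx -198.92$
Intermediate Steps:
$n{\left(L,u \right)} = \frac{8}{3} + \frac{u}{3}$ ($n{\left(L,u \right)} = - \frac{-8 - u}{3} = \frac{8}{3} + \frac{u}{3}$)
$p{\left(a,U \right)} = \frac{5}{2}$ ($p{\left(a,U \right)} = \frac{1}{2} \cdot 5 = \frac{5}{2}$)
$q{\left(g \right)} = \frac{1}{\frac{5}{2} + g}$ ($q{\left(g \right)} = \frac{1}{g + \frac{5}{2}} = \frac{1}{\frac{5}{2} + g}$)
$s{\left(0 \right)} n{\left(-10,-7 \right)} + \left(q{\left(10 \right)} - 199\right) = 0 \left(\frac{8}{3} + \frac{1}{3} \left(-7\right)\right) + \left(\frac{2}{5 + 2 \cdot 10} - 199\right) = 0 \left(\frac{8}{3} - \frac{7}{3}\right) - \left(199 - \frac{2}{5 + 20}\right) = 0 \cdot \frac{1}{3} - \left(199 - \frac{2}{25}\right) = 0 + \left(2 \cdot \frac{1}{25} - 199\right) = 0 + \left(\frac{2}{25} - 199\right) = 0 - \frac{4973}{25} = - \frac{4973}{25}$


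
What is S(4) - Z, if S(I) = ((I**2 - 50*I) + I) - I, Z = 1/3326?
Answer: -611985/3326 ≈ -184.00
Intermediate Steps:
Z = 1/3326 ≈ 0.00030066
S(I) = I**2 - 50*I (S(I) = (I**2 - 49*I) - I = I**2 - 50*I)
S(4) - Z = 4*(-50 + 4) - 1*1/3326 = 4*(-46) - 1/3326 = -184 - 1/3326 = -611985/3326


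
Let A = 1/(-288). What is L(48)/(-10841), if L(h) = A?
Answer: 1/3122208 ≈ 3.2029e-7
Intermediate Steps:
A = -1/288 ≈ -0.0034722
L(h) = -1/288
L(48)/(-10841) = -1/288/(-10841) = -1/288*(-1/10841) = 1/3122208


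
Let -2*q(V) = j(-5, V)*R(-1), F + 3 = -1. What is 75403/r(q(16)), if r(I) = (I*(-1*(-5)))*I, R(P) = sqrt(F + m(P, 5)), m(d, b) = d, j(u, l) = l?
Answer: -75403/1600 ≈ -47.127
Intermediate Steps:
F = -4 (F = -3 - 1 = -4)
R(P) = sqrt(-4 + P)
q(V) = -I*V*sqrt(5)/2 (q(V) = -V*sqrt(-4 - 1)/2 = -V*sqrt(-5)/2 = -V*I*sqrt(5)/2 = -I*V*sqrt(5)/2)
r(I) = 5*I**2 (r(I) = (I*5)*I = (5*I)*I = 5*I**2)
75403/r(q(16)) = 75403/((5*(-1/2*I*16*sqrt(5))**2)) = 75403/((5*(-8*I*sqrt(5))**2)) = 75403/((5*(-320))) = 75403/(-1600) = 75403*(-1/1600) = -75403/1600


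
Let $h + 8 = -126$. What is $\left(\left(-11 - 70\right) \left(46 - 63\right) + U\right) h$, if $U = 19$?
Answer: $-187064$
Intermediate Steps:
$h = -134$ ($h = -8 - 126 = -134$)
$\left(\left(-11 - 70\right) \left(46 - 63\right) + U\right) h = \left(\left(-11 - 70\right) \left(46 - 63\right) + 19\right) \left(-134\right) = \left(\left(-81\right) \left(-17\right) + 19\right) \left(-134\right) = \left(1377 + 19\right) \left(-134\right) = 1396 \left(-134\right) = -187064$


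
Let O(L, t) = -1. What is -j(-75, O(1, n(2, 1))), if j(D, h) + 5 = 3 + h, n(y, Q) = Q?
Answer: 3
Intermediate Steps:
j(D, h) = -2 + h (j(D, h) = -5 + (3 + h) = -2 + h)
-j(-75, O(1, n(2, 1))) = -(-2 - 1) = -1*(-3) = 3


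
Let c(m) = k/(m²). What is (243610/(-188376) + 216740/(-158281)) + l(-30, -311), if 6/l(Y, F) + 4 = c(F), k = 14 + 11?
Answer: -8002491214191701/1922453352783084 ≈ -4.1626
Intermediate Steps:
k = 25
c(m) = 25/m² (c(m) = 25/(m²) = 25/m²)
l(Y, F) = 6/(-4 + 25/F²)
(243610/(-188376) + 216740/(-158281)) + l(-30, -311) = (243610/(-188376) + 216740/(-158281)) - 6*(-311)²/(-25 + 4*(-311)²) = (243610*(-1/188376) + 216740*(-1/158281)) - 6*96721/(-25 + 4*96721) = (-121805/94188 - 216740/158281) - 6*96721/(-25 + 386884) = -39693724325/14908170828 - 6*96721/386859 = -39693724325/14908170828 - 6*96721*1/386859 = -39693724325/14908170828 - 193442/128953 = -8002491214191701/1922453352783084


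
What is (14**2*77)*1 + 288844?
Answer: 303936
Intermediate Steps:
(14**2*77)*1 + 288844 = (196*77)*1 + 288844 = 15092*1 + 288844 = 15092 + 288844 = 303936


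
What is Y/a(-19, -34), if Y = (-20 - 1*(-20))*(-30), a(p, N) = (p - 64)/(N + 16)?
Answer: 0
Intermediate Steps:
a(p, N) = (-64 + p)/(16 + N)
Y = 0 (Y = (-20 + 20)*(-30) = 0*(-30) = 0)
Y/a(-19, -34) = 0/(((-64 - 19)/(16 - 34))) = 0/((-83/(-18))) = 0/((-1/18*(-83))) = 0/(83/18) = 0*(18/83) = 0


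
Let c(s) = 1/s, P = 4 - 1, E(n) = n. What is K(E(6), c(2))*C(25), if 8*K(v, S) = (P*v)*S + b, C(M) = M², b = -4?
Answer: 3125/8 ≈ 390.63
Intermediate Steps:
P = 3
K(v, S) = -½ + 3*S*v/8 (K(v, S) = ((3*v)*S - 4)/8 = (3*S*v - 4)/8 = (-4 + 3*S*v)/8 = -½ + 3*S*v/8)
K(E(6), c(2))*C(25) = (-½ + (3/8)*6/2)*25² = (-½ + (3/8)*(½)*6)*625 = (-½ + 9/8)*625 = (5/8)*625 = 3125/8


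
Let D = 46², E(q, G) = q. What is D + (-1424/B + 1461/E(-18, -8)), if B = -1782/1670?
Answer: 6004153/1782 ≈ 3369.3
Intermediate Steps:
B = -891/835 (B = -1782*1/1670 = -891/835 ≈ -1.0671)
D = 2116
D + (-1424/B + 1461/E(-18, -8)) = 2116 + (-1424/(-891/835) + 1461/(-18)) = 2116 + (-1424*(-835/891) + 1461*(-1/18)) = 2116 + (1189040/891 - 487/6) = 2116 + 2233441/1782 = 6004153/1782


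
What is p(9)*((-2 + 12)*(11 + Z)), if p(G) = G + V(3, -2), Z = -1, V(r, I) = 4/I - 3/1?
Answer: 400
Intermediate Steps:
V(r, I) = -3 + 4/I (V(r, I) = 4/I - 3*1 = 4/I - 3 = -3 + 4/I)
p(G) = -5 + G (p(G) = G + (-3 + 4/(-2)) = G + (-3 + 4*(-1/2)) = G + (-3 - 2) = G - 5 = -5 + G)
p(9)*((-2 + 12)*(11 + Z)) = (-5 + 9)*((-2 + 12)*(11 - 1)) = 4*(10*10) = 4*100 = 400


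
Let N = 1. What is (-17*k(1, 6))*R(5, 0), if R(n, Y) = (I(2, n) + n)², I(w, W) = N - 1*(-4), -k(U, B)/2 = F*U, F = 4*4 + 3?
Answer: 64600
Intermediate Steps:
F = 19 (F = 16 + 3 = 19)
k(U, B) = -38*U
I(w, W) = 5 (I(w, W) = 1 - 1*(-4) = 1 + 4 = 5)
R(n, Y) = (5 + n)²
(-17*k(1, 6))*R(5, 0) = (-(-646))*(5 + 5)² = -17*(-38)*10² = 646*100 = 64600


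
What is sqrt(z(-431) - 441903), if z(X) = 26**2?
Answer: I*sqrt(441227) ≈ 664.25*I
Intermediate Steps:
z(X) = 676
sqrt(z(-431) - 441903) = sqrt(676 - 441903) = sqrt(-441227) = I*sqrt(441227)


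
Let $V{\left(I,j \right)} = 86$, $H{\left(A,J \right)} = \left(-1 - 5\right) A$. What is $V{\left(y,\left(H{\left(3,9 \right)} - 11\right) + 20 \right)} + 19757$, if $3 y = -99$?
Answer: $19843$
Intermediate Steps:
$H{\left(A,J \right)} = - 6 A$
$y = -33$ ($y = \frac{1}{3} \left(-99\right) = -33$)
$V{\left(y,\left(H{\left(3,9 \right)} - 11\right) + 20 \right)} + 19757 = 86 + 19757 = 19843$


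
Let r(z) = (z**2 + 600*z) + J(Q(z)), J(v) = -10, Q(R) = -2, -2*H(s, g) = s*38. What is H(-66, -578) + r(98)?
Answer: 69648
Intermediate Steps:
H(s, g) = -19*s (H(s, g) = -s*38/2 = -19*s)
r(z) = -10 + z**2 + 600*z (r(z) = (z**2 + 600*z) - 10 = -10 + z**2 + 600*z)
H(-66, -578) + r(98) = -19*(-66) + (-10 + 98**2 + 600*98) = 1254 + (-10 + 9604 + 58800) = 1254 + 68394 = 69648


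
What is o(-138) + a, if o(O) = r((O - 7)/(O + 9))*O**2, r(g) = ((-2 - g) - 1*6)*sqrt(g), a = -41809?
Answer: -41809 - 2490532*sqrt(18705)/1849 ≈ -2.2603e+5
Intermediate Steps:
r(g) = sqrt(g)*(-8 - g) (r(g) = ((-2 - g) - 6)*sqrt(g) = (-8 - g)*sqrt(g) = sqrt(g)*(-8 - g))
o(O) = O**2*sqrt((-7 + O)/(9 + O))*(-8 - (-7 + O)/(9 + O)) (o(O) = (sqrt((O - 7)/(O + 9))*(-8 - (O - 7)/(O + 9)))*O**2 = (sqrt((-7 + O)/(9 + O))*(-8 - (-7 + O)/(9 + O)))*O**2 = O**2*sqrt((-7 + O)/(9 + O))*(-8 - (-7 + O)/(9 + O)))
o(-138) + a = (-138)**2*sqrt((-7 - 138)/(9 - 138))*(-65 - 9*(-138))/(9 - 138) - 41809 = 19044*sqrt(-145/(-129))*(-65 + 1242)/(-129) - 41809 = 19044*sqrt(-1/129*(-145))*(-1/129)*1177 - 41809 = 19044*sqrt(145/129)*(-1/129)*1177 - 41809 = 19044*(sqrt(18705)/129)*(-1/129)*1177 - 41809 = -2490532*sqrt(18705)/1849 - 41809 = -41809 - 2490532*sqrt(18705)/1849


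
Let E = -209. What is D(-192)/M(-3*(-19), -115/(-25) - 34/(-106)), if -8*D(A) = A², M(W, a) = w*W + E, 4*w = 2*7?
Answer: 9216/19 ≈ 485.05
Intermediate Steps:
w = 7/2 (w = (2*7)/4 = (¼)*14 = 7/2 ≈ 3.5000)
M(W, a) = -209 + 7*W/2 (M(W, a) = 7*W/2 - 209 = -209 + 7*W/2)
D(A) = -A²/8
D(-192)/M(-3*(-19), -115/(-25) - 34/(-106)) = (-⅛*(-192)²)/(-209 + 7*(-3*(-19))/2) = (-⅛*36864)/(-209 + (7/2)*57) = -4608/(-209 + 399/2) = -4608/(-19/2) = -4608*(-2/19) = 9216/19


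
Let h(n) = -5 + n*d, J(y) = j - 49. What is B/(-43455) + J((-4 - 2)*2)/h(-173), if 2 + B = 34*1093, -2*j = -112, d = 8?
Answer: -1153765/1341311 ≈ -0.86018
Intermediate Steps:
j = 56 (j = -½*(-112) = 56)
J(y) = 7 (J(y) = 56 - 49 = 7)
B = 37160 (B = -2 + 34*1093 = -2 + 37162 = 37160)
h(n) = -5 + 8*n (h(n) = -5 + n*8 = -5 + 8*n)
B/(-43455) + J((-4 - 2)*2)/h(-173) = 37160/(-43455) + 7/(-5 + 8*(-173)) = 37160*(-1/43455) + 7/(-5 - 1384) = -7432/8691 + 7/(-1389) = -7432/8691 + 7*(-1/1389) = -7432/8691 - 7/1389 = -1153765/1341311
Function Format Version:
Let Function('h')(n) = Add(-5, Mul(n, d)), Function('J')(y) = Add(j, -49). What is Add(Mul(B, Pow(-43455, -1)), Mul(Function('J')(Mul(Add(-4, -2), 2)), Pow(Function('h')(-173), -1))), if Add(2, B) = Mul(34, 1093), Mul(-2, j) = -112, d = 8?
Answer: Rational(-1153765, 1341311) ≈ -0.86018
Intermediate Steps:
j = 56 (j = Mul(Rational(-1, 2), -112) = 56)
Function('J')(y) = 7 (Function('J')(y) = Add(56, -49) = 7)
B = 37160 (B = Add(-2, Mul(34, 1093)) = Add(-2, 37162) = 37160)
Function('h')(n) = Add(-5, Mul(8, n)) (Function('h')(n) = Add(-5, Mul(n, 8)) = Add(-5, Mul(8, n)))
Add(Mul(B, Pow(-43455, -1)), Mul(Function('J')(Mul(Add(-4, -2), 2)), Pow(Function('h')(-173), -1))) = Add(Mul(37160, Pow(-43455, -1)), Mul(7, Pow(Add(-5, Mul(8, -173)), -1))) = Add(Mul(37160, Rational(-1, 43455)), Mul(7, Pow(Add(-5, -1384), -1))) = Add(Rational(-7432, 8691), Mul(7, Pow(-1389, -1))) = Add(Rational(-7432, 8691), Mul(7, Rational(-1, 1389))) = Add(Rational(-7432, 8691), Rational(-7, 1389)) = Rational(-1153765, 1341311)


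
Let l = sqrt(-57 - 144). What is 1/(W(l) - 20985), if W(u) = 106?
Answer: -1/20879 ≈ -4.7895e-5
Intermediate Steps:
l = I*sqrt(201) (l = sqrt(-201) = I*sqrt(201) ≈ 14.177*I)
1/(W(l) - 20985) = 1/(106 - 20985) = 1/(-20879) = -1/20879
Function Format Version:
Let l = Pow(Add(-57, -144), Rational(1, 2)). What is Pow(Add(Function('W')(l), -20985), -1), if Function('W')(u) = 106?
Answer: Rational(-1, 20879) ≈ -4.7895e-5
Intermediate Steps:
l = Mul(I, Pow(201, Rational(1, 2))) (l = Pow(-201, Rational(1, 2)) = Mul(I, Pow(201, Rational(1, 2))) ≈ Mul(14.177, I))
Pow(Add(Function('W')(l), -20985), -1) = Pow(Add(106, -20985), -1) = Pow(-20879, -1) = Rational(-1, 20879)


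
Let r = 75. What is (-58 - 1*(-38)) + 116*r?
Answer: 8680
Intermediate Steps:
(-58 - 1*(-38)) + 116*r = (-58 - 1*(-38)) + 116*75 = (-58 + 38) + 8700 = -20 + 8700 = 8680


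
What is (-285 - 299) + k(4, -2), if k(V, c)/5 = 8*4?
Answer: -424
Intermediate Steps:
k(V, c) = 160 (k(V, c) = 5*(8*4) = 5*32 = 160)
(-285 - 299) + k(4, -2) = (-285 - 299) + 160 = -584 + 160 = -424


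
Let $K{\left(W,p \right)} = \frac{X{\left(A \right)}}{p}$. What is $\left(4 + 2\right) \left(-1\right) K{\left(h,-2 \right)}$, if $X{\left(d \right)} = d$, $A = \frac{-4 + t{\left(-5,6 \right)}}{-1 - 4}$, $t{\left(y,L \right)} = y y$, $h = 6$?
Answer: $- \frac{63}{5} \approx -12.6$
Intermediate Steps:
$t{\left(y,L \right)} = y^{2}$
$A = - \frac{21}{5}$ ($A = \frac{-4 + \left(-5\right)^{2}}{-1 - 4} = \frac{-4 + 25}{-5} = 21 \left(- \frac{1}{5}\right) = - \frac{21}{5} \approx -4.2$)
$K{\left(W,p \right)} = - \frac{21}{5 p}$
$\left(4 + 2\right) \left(-1\right) K{\left(h,-2 \right)} = \left(4 + 2\right) \left(-1\right) \left(- \frac{21}{5 \left(-2\right)}\right) = 6 \left(-1\right) \left(\left(- \frac{21}{5}\right) \left(- \frac{1}{2}\right)\right) = \left(-6\right) \frac{21}{10} = - \frac{63}{5}$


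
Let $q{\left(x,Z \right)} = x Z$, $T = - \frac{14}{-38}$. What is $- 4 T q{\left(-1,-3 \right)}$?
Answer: $- \frac{84}{19} \approx -4.4211$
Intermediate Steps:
$T = \frac{7}{19}$ ($T = \left(-14\right) \left(- \frac{1}{38}\right) = \frac{7}{19} \approx 0.36842$)
$q{\left(x,Z \right)} = Z x$
$- 4 T q{\left(-1,-3 \right)} = \left(-4\right) \frac{7}{19} \left(\left(-3\right) \left(-1\right)\right) = \left(- \frac{28}{19}\right) 3 = - \frac{84}{19}$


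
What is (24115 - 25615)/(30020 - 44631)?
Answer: 1500/14611 ≈ 0.10266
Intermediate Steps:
(24115 - 25615)/(30020 - 44631) = -1500/(-14611) = -1500*(-1/14611) = 1500/14611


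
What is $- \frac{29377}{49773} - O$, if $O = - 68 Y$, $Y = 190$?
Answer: $\frac{643037783}{49773} \approx 12919.0$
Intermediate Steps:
$O = -12920$ ($O = \left(-68\right) 190 = -12920$)
$- \frac{29377}{49773} - O = - \frac{29377}{49773} - -12920 = \left(-29377\right) \frac{1}{49773} + 12920 = - \frac{29377}{49773} + 12920 = \frac{643037783}{49773}$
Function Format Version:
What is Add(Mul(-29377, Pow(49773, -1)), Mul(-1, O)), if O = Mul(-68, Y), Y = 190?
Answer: Rational(643037783, 49773) ≈ 12919.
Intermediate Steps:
O = -12920 (O = Mul(-68, 190) = -12920)
Add(Mul(-29377, Pow(49773, -1)), Mul(-1, O)) = Add(Mul(-29377, Pow(49773, -1)), Mul(-1, -12920)) = Add(Mul(-29377, Rational(1, 49773)), 12920) = Add(Rational(-29377, 49773), 12920) = Rational(643037783, 49773)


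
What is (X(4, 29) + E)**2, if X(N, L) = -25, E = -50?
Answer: 5625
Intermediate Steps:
(X(4, 29) + E)**2 = (-25 - 50)**2 = (-75)**2 = 5625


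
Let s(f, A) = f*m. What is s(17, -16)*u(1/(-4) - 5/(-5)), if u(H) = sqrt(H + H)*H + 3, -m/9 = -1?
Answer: 459 + 459*sqrt(6)/8 ≈ 599.54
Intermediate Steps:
m = 9 (m = -9*(-1) = 9)
s(f, A) = 9*f (s(f, A) = f*9 = 9*f)
u(H) = 3 + sqrt(2)*H**(3/2) (u(H) = sqrt(2*H)*H + 3 = (sqrt(2)*sqrt(H))*H + 3 = sqrt(2)*H**(3/2) + 3 = 3 + sqrt(2)*H**(3/2))
s(17, -16)*u(1/(-4) - 5/(-5)) = (9*17)*(3 + sqrt(2)*(1/(-4) - 5/(-5))**(3/2)) = 153*(3 + sqrt(2)*(1*(-1/4) - 5*(-1/5))**(3/2)) = 153*(3 + sqrt(2)*(-1/4 + 1)**(3/2)) = 153*(3 + sqrt(2)*(3/4)**(3/2)) = 153*(3 + sqrt(2)*(3*sqrt(3)/8)) = 153*(3 + 3*sqrt(6)/8) = 459 + 459*sqrt(6)/8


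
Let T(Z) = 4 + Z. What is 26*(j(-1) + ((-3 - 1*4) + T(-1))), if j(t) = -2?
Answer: -156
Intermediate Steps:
26*(j(-1) + ((-3 - 1*4) + T(-1))) = 26*(-2 + ((-3 - 1*4) + (4 - 1))) = 26*(-2 + ((-3 - 4) + 3)) = 26*(-2 + (-7 + 3)) = 26*(-2 - 4) = 26*(-6) = -156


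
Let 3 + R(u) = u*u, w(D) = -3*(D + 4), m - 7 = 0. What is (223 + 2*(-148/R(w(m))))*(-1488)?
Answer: -59986736/181 ≈ -3.3142e+5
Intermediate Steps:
m = 7 (m = 7 + 0 = 7)
w(D) = -12 - 3*D (w(D) = -3*(4 + D) = -12 - 3*D)
R(u) = -3 + u² (R(u) = -3 + u*u = -3 + u²)
(223 + 2*(-148/R(w(m))))*(-1488) = (223 + 2*(-148/(-3 + (-12 - 3*7)²)))*(-1488) = (223 + 2*(-148/(-3 + (-12 - 21)²)))*(-1488) = (223 + 2*(-148/(-3 + (-33)²)))*(-1488) = (223 + 2*(-148/(-3 + 1089)))*(-1488) = (223 + 2*(-148/1086))*(-1488) = (223 + 2*(-148*1/1086))*(-1488) = (223 + 2*(-74/543))*(-1488) = (223 - 148/543)*(-1488) = (120941/543)*(-1488) = -59986736/181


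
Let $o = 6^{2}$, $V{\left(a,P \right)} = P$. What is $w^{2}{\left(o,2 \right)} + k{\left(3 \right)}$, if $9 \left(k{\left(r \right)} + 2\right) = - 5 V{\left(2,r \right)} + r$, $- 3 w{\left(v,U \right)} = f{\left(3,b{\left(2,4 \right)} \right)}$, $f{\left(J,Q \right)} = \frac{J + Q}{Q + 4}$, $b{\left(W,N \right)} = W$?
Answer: $- \frac{1055}{324} \approx -3.2562$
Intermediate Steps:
$o = 36$
$f{\left(J,Q \right)} = \frac{J + Q}{4 + Q}$
$w{\left(v,U \right)} = - \frac{5}{18}$ ($w{\left(v,U \right)} = - \frac{\frac{1}{4 + 2} \left(3 + 2\right)}{3} = - \frac{\frac{1}{6} \cdot 5}{3} = \left(- \frac{1}{3}\right) \frac{5}{6} = - \frac{5}{18}$)
$k{\left(r \right)} = -2 - \frac{4 r}{9}$ ($k{\left(r \right)} = -2 + \frac{- 5 r + r}{9} = -2 + \frac{\left(-4\right) r}{9} = -2 - \frac{4 r}{9}$)
$w^{2}{\left(o,2 \right)} + k{\left(3 \right)} = \left(- \frac{5}{18}\right)^{2} - \frac{10}{3} = \frac{25}{324} - \frac{10}{3} = - \frac{1055}{324}$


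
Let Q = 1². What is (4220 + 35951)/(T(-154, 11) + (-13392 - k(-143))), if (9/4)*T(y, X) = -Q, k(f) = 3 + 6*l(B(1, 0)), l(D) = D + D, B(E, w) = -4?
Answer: -361539/120127 ≈ -3.0096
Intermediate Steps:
l(D) = 2*D
Q = 1
k(f) = -45 (k(f) = 3 + 6*(2*(-4)) = 3 + 6*(-8) = 3 - 48 = -45)
T(y, X) = -4/9 (T(y, X) = 4*(-1*1)/9 = (4/9)*(-1) = -4/9)
(4220 + 35951)/(T(-154, 11) + (-13392 - k(-143))) = (4220 + 35951)/(-4/9 + (-13392 - 1*(-45))) = 40171/(-4/9 + (-13392 + 45)) = 40171/(-4/9 - 13347) = 40171/(-120127/9) = 40171*(-9/120127) = -361539/120127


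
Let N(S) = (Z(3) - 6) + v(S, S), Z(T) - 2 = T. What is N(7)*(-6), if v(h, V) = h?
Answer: -36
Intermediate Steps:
Z(T) = 2 + T
N(S) = -1 + S (N(S) = ((2 + 3) - 6) + S = (5 - 6) + S = -1 + S)
N(7)*(-6) = (-1 + 7)*(-6) = 6*(-6) = -36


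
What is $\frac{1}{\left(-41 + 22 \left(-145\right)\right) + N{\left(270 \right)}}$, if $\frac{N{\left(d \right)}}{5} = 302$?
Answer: $- \frac{1}{1721} \approx -0.00058106$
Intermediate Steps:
$N{\left(d \right)} = 1510$ ($N{\left(d \right)} = 5 \cdot 302 = 1510$)
$\frac{1}{\left(-41 + 22 \left(-145\right)\right) + N{\left(270 \right)}} = \frac{1}{\left(-41 + 22 \left(-145\right)\right) + 1510} = \frac{1}{\left(-41 - 3190\right) + 1510} = \frac{1}{-3231 + 1510} = \frac{1}{-1721} = - \frac{1}{1721}$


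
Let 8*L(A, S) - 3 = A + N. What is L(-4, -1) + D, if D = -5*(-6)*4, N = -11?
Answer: 237/2 ≈ 118.50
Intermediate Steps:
L(A, S) = -1 + A/8 (L(A, S) = 3/8 + (A - 11)/8 = 3/8 + (-11 + A)/8 = 3/8 + (-11/8 + A/8) = -1 + A/8)
D = 120 (D = 30*4 = 120)
L(-4, -1) + D = (-1 + (⅛)*(-4)) + 120 = (-1 - ½) + 120 = -3/2 + 120 = 237/2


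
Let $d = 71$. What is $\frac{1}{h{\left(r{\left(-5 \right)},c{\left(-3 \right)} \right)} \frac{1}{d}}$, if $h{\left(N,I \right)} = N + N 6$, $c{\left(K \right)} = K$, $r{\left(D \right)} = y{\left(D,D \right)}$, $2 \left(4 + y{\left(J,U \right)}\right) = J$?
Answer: $- \frac{142}{91} \approx -1.5604$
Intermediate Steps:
$y{\left(J,U \right)} = -4 + \frac{J}{2}$
$r{\left(D \right)} = -4 + \frac{D}{2}$
$h{\left(N,I \right)} = 7 N$ ($h{\left(N,I \right)} = N + 6 N = 7 N$)
$\frac{1}{h{\left(r{\left(-5 \right)},c{\left(-3 \right)} \right)} \frac{1}{d}} = \frac{1}{7 \left(-4 + \frac{1}{2} \left(-5\right)\right) \frac{1}{71}} = \frac{1}{7 \left(-4 - \frac{5}{2}\right) \frac{1}{71}} = \frac{1}{7 \left(- \frac{13}{2}\right) \frac{1}{71}} = \frac{1}{\left(- \frac{91}{2}\right) \frac{1}{71}} = \frac{1}{- \frac{91}{142}} = - \frac{142}{91}$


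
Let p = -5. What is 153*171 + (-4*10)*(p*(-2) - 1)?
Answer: 25803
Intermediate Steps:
153*171 + (-4*10)*(p*(-2) - 1) = 153*171 + (-4*10)*(-5*(-2) - 1) = 26163 - 40*(10 - 1) = 26163 - 40*9 = 26163 - 360 = 25803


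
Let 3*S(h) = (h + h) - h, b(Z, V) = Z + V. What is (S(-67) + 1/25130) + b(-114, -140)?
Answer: -20832767/75390 ≈ -276.33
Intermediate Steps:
b(Z, V) = V + Z
S(h) = h/3 (S(h) = ((h + h) - h)/3 = (2*h - h)/3 = h/3)
(S(-67) + 1/25130) + b(-114, -140) = ((⅓)*(-67) + 1/25130) + (-140 - 114) = (-67/3 + 1/25130) - 254 = -1683707/75390 - 254 = -20832767/75390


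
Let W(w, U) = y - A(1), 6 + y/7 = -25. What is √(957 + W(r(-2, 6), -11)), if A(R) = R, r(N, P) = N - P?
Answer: √739 ≈ 27.185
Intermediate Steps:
y = -217 (y = -42 + 7*(-25) = -42 - 175 = -217)
W(w, U) = -218 (W(w, U) = -217 - 1*1 = -217 - 1 = -218)
√(957 + W(r(-2, 6), -11)) = √(957 - 218) = √739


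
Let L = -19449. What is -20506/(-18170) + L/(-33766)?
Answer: 522896963/306764110 ≈ 1.7046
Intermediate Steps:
-20506/(-18170) + L/(-33766) = -20506/(-18170) - 19449/(-33766) = -20506*(-1/18170) - 19449*(-1/33766) = 10253/9085 + 19449/33766 = 522896963/306764110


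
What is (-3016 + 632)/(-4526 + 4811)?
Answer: -2384/285 ≈ -8.3649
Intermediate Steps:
(-3016 + 632)/(-4526 + 4811) = -2384/285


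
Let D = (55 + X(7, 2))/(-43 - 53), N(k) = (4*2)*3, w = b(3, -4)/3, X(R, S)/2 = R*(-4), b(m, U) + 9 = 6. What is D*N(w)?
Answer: 1/4 ≈ 0.25000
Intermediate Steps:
b(m, U) = -3 (b(m, U) = -9 + 6 = -3)
X(R, S) = -8*R (X(R, S) = 2*(R*(-4)) = 2*(-4*R) = -8*R)
w = -1 (w = -3/3 = -3*1/3 = -1)
N(k) = 24 (N(k) = 8*3 = 24)
D = 1/96 (D = (55 - 8*7)/(-43 - 53) = (55 - 56)/(-96) = -1*(-1/96) = 1/96 ≈ 0.010417)
D*N(w) = (1/96)*24 = 1/4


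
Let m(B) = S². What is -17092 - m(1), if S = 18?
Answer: -17416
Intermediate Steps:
m(B) = 324 (m(B) = 18² = 324)
-17092 - m(1) = -17092 - 1*324 = -17092 - 324 = -17416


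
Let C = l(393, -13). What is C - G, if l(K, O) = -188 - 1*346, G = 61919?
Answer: -62453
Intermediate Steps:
l(K, O) = -534 (l(K, O) = -188 - 346 = -534)
C = -534
C - G = -534 - 1*61919 = -534 - 61919 = -62453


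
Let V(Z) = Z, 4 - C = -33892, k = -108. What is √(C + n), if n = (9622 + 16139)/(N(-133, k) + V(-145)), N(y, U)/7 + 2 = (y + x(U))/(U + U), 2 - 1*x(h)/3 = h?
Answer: 4*√2691063673646/35723 ≈ 183.69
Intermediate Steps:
C = 33896 (C = 4 - 1*(-33892) = 4 + 33892 = 33896)
x(h) = 6 - 3*h
N(y, U) = -14 + 7*(6 + y - 3*U)/(2*U) (N(y, U) = -14 + 7*((y + (6 - 3*U))/(U + U)) = -14 + 7*((6 + y - 3*U)/((2*U))) = -14 + 7*((6 + y - 3*U)*(1/(2*U))) = -14 + 7*((6 + y - 3*U)/(2*U)) = -14 + 7*(6 + y - 3*U)/(2*U))
n = -5564376/35723 (n = (9622 + 16139)/((7/2)*(6 - 133 - 7*(-108))/(-108) - 145) = 25761/((7/2)*(-1/108)*(6 - 133 + 756) - 145) = 25761/((7/2)*(-1/108)*629 - 145) = 25761/(-4403/216 - 145) = 25761/(-35723/216) = 25761*(-216/35723) = -5564376/35723 ≈ -155.76)
√(C + n) = √(33896 - 5564376/35723) = √(1205302432/35723) = 4*√2691063673646/35723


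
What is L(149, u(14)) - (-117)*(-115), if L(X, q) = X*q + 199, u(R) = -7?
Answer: -14299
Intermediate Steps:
L(X, q) = 199 + X*q
L(149, u(14)) - (-117)*(-115) = (199 + 149*(-7)) - (-117)*(-115) = (199 - 1043) - 1*13455 = -844 - 13455 = -14299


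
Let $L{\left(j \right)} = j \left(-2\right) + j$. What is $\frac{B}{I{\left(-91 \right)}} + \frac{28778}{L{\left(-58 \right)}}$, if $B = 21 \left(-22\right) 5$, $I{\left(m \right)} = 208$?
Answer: $\frac{1462961}{3016} \approx 485.07$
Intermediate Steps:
$B = -2310$ ($B = \left(-462\right) 5 = -2310$)
$L{\left(j \right)} = - j$ ($L{\left(j \right)} = - 2 j + j = - j$)
$\frac{B}{I{\left(-91 \right)}} + \frac{28778}{L{\left(-58 \right)}} = - \frac{2310}{208} + \frac{28778}{\left(-1\right) \left(-58\right)} = \left(-2310\right) \frac{1}{208} + \frac{28778}{58} = - \frac{1155}{104} + 28778 \cdot \frac{1}{58} = - \frac{1155}{104} + \frac{14389}{29} = \frac{1462961}{3016}$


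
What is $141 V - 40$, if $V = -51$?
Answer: $-7231$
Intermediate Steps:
$141 V - 40 = 141 \left(-51\right) - 40 = -7191 - 40 = -7231$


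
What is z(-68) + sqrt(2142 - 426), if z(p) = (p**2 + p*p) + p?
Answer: 9180 + 2*sqrt(429) ≈ 9221.4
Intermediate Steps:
z(p) = p + 2*p**2 (z(p) = (p**2 + p**2) + p = 2*p**2 + p = p + 2*p**2)
z(-68) + sqrt(2142 - 426) = -68*(1 + 2*(-68)) + sqrt(2142 - 426) = -68*(1 - 136) + sqrt(1716) = -68*(-135) + 2*sqrt(429) = 9180 + 2*sqrt(429)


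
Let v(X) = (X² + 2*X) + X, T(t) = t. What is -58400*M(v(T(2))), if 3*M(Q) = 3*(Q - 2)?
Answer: -467200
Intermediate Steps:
v(X) = X² + 3*X
M(Q) = -2 + Q (M(Q) = (3*(Q - 2))/3 = (3*(-2 + Q))/3 = (-6 + 3*Q)/3 = -2 + Q)
-58400*M(v(T(2))) = -58400*(-2 + 2*(3 + 2)) = -58400*(-2 + 2*5) = -58400*(-2 + 10) = -58400*8 = -467200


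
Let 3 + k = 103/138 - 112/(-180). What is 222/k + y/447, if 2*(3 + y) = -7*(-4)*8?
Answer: -205046287/1509519 ≈ -135.84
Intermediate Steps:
y = 109 (y = -3 + (-7*(-4)*8)/2 = -3 + (28*8)/2 = -3 + (½)*224 = -3 + 112 = 109)
k = -3377/2070 (k = -3 + (103/138 - 112/(-180)) = -3 + (103*(1/138) - 112*(-1/180)) = -3 + (103/138 + 28/45) = -3 + 2833/2070 = -3377/2070 ≈ -1.6314)
222/k + y/447 = 222/(-3377/2070) + 109/447 = 222*(-2070/3377) + 109*(1/447) = -459540/3377 + 109/447 = -205046287/1509519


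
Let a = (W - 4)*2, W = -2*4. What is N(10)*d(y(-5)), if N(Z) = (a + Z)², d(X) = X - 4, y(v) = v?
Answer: -1764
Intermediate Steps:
W = -8
a = -24 (a = (-8 - 4)*2 = -12*2 = -24)
d(X) = -4 + X
N(Z) = (-24 + Z)²
N(10)*d(y(-5)) = (-24 + 10)²*(-4 - 5) = (-14)²*(-9) = 196*(-9) = -1764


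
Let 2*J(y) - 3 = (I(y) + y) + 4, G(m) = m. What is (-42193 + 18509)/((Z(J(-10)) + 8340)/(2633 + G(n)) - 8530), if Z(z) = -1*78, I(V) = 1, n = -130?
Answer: 14820263/5335582 ≈ 2.7776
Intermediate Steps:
J(y) = 4 + y/2 (J(y) = 3/2 + ((1 + y) + 4)/2 = 3/2 + (5 + y)/2 = 3/2 + (5/2 + y/2) = 4 + y/2)
Z(z) = -78
(-42193 + 18509)/((Z(J(-10)) + 8340)/(2633 + G(n)) - 8530) = (-42193 + 18509)/((-78 + 8340)/(2633 - 130) - 8530) = -23684/(8262/2503 - 8530) = -23684/(-21342328/2503) = -23684*(-2503/21342328) = 14820263/5335582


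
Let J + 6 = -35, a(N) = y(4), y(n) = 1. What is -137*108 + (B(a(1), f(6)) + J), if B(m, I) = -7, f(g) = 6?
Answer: -14844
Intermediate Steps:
a(N) = 1
J = -41 (J = -6 - 35 = -41)
-137*108 + (B(a(1), f(6)) + J) = -137*108 + (-7 - 41) = -14796 - 48 = -14844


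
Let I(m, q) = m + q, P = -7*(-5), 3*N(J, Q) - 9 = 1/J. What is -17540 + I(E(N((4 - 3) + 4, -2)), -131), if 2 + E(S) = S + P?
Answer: -264524/15 ≈ -17635.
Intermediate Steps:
N(J, Q) = 3 + 1/(3*J)
P = 35
E(S) = 33 + S (E(S) = -2 + (S + 35) = -2 + (35 + S) = 33 + S)
-17540 + I(E(N((4 - 3) + 4, -2)), -131) = -17540 + ((33 + (3 + 1/(3*((4 - 3) + 4)))) - 131) = -17540 + ((33 + (3 + 1/(3*(1 + 4)))) - 131) = -17540 + ((33 + (3 + (⅓)/5)) - 131) = -17540 + ((33 + (3 + (⅓)*(⅕))) - 131) = -17540 + ((33 + (3 + 1/15)) - 131) = -17540 + ((33 + 46/15) - 131) = -17540 + (541/15 - 131) = -17540 - 1424/15 = -264524/15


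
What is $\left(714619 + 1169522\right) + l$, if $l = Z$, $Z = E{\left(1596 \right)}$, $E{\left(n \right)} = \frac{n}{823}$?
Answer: $\frac{1550649639}{823} \approx 1.8841 \cdot 10^{6}$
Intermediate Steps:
$E{\left(n \right)} = \frac{n}{823}$ ($E{\left(n \right)} = n \frac{1}{823} = \frac{n}{823}$)
$Z = \frac{1596}{823}$ ($Z = \frac{1}{823} \cdot 1596 = \frac{1596}{823} \approx 1.9392$)
$l = \frac{1596}{823} \approx 1.9392$
$\left(714619 + 1169522\right) + l = \left(714619 + 1169522\right) + \frac{1596}{823} = 1884141 + \frac{1596}{823} = \frac{1550649639}{823}$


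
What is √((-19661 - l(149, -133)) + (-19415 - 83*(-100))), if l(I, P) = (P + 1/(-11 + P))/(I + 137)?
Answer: I*√362493454466/3432 ≈ 175.43*I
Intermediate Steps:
l(I, P) = (P + 1/(-11 + P))/(137 + I)
√((-19661 - l(149, -133)) + (-19415 - 83*(-100))) = √((-19661 - (1 + (-133)² - 11*(-133))/(-1507 - 11*149 + 137*(-133) + 149*(-133))) + (-19415 - 83*(-100))) = √((-19661 - (1 + 17689 + 1463)/(-1507 - 1639 - 18221 - 19817)) + (-19415 + 8300)) = √((-19661 - 19153/(-41184)) - 11115) = √((-19661 - (-1)*19153/41184) - 11115) = √((-19661 - 1*(-19153/41184)) - 11115) = √((-19661 + 19153/41184) - 11115) = √(-809699471/41184 - 11115) = √(-1267459631/41184) = I*√362493454466/3432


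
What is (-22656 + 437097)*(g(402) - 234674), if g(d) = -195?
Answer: -97339343229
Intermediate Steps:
(-22656 + 437097)*(g(402) - 234674) = (-22656 + 437097)*(-195 - 234674) = 414441*(-234869) = -97339343229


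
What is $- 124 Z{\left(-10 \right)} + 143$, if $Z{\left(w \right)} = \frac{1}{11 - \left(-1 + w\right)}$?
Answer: $\frac{1511}{11} \approx 137.36$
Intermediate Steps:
$Z{\left(w \right)} = \frac{1}{12 - w}$
$- 124 Z{\left(-10 \right)} + 143 = - 124 \left(- \frac{1}{-12 - 10}\right) + 143 = - 124 \left(- \frac{1}{-22}\right) + 143 = - 124 \left(\left(-1\right) \left(- \frac{1}{22}\right)\right) + 143 = \left(-124\right) \frac{1}{22} + 143 = - \frac{62}{11} + 143 = \frac{1511}{11}$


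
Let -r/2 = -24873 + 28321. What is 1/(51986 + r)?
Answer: 1/45090 ≈ 2.2178e-5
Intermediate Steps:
r = -6896 (r = -2*(-24873 + 28321) = -2*3448 = -6896)
1/(51986 + r) = 1/(51986 - 6896) = 1/45090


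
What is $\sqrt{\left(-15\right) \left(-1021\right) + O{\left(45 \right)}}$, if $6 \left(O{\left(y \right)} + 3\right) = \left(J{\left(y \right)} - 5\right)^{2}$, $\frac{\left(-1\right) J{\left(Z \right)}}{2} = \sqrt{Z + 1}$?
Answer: $\frac{\sqrt{552486 + 120 \sqrt{46}}}{6} \approx 123.97$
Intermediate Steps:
$J{\left(Z \right)} = - 2 \sqrt{1 + Z}$ ($J{\left(Z \right)} = - 2 \sqrt{Z + 1} = - 2 \sqrt{1 + Z}$)
$O{\left(y \right)} = -3 + \frac{\left(-5 - 2 \sqrt{1 + y}\right)^{2}}{6}$ ($O{\left(y \right)} = -3 + \frac{\left(- 2 \sqrt{1 + y} - 5\right)^{2}}{6} = -3 + \frac{\left(-5 - 2 \sqrt{1 + y}\right)^{2}}{6}$)
$\sqrt{\left(-15\right) \left(-1021\right) + O{\left(45 \right)}} = \sqrt{\left(-15\right) \left(-1021\right) - \left(3 - \frac{\left(5 + 2 \sqrt{1 + 45}\right)^{2}}{6}\right)} = \sqrt{15315 - \left(3 - \frac{\left(5 + 2 \sqrt{46}\right)^{2}}{6}\right)} = \sqrt{15312 + \frac{\left(5 + 2 \sqrt{46}\right)^{2}}{6}}$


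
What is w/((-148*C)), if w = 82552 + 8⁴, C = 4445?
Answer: -21662/164465 ≈ -0.13171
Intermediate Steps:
w = 86648 (w = 82552 + 4096 = 86648)
w/((-148*C)) = 86648/((-148*4445)) = 86648/(-657860) = 86648*(-1/657860) = -21662/164465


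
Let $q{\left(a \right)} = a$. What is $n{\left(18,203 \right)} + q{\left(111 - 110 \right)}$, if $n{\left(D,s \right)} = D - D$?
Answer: $1$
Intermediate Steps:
$n{\left(D,s \right)} = 0$
$n{\left(18,203 \right)} + q{\left(111 - 110 \right)} = 0 + \left(111 - 110\right) = 0 + 1 = 1$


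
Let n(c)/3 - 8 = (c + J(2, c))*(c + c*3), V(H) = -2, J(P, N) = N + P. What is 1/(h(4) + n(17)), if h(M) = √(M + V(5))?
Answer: 3684/27143711 - √2/54287422 ≈ 0.00013570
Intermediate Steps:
n(c) = 24 + 12*c*(2 + 2*c) (n(c) = 24 + 3*((c + (c + 2))*(c + c*3)) = 24 + 3*((c + (2 + c))*(c + 3*c)) = 24 + 3*((2 + 2*c)*(4*c)) = 24 + 3*(4*c*(2 + 2*c)) = 24 + 12*c*(2 + 2*c))
h(M) = √(-2 + M) (h(M) = √(M - 2) = √(-2 + M))
1/(h(4) + n(17)) = 1/(√(-2 + 4) + (24 + 24*17 + 24*17²)) = 1/(√2 + (24 + 408 + 24*289)) = 1/(√2 + (24 + 408 + 6936)) = 1/(√2 + 7368) = 1/(7368 + √2)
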